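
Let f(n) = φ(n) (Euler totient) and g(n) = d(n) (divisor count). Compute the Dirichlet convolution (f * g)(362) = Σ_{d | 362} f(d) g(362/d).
(φ * d)(362) = 546

Divisors of 362: [1, 2, 181, 362]. For each d | 362:
  d = 1: φ(1) · d(362/1) = 1 · 4 = 4
  d = 2: φ(2) · d(362/2) = 1 · 2 = 2
  d = 181: φ(181) · d(362/181) = 180 · 2 = 360
  d = 362: φ(362) · d(362/362) = 180 · 1 = 180
Summing: (φ * d)(362) = 4 + 2 + 360 + 180 = 546.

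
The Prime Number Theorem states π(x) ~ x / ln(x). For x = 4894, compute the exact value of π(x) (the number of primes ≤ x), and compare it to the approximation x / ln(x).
π(4894) = 654;  x/ln(x) ≈ 576.05;  relative error ≈ 11.92%.

Directly count primes up to 4894: π(4894) = 654. The PNT approximation gives 4894/ln(4894) ≈ 4894/8.49577 ≈ 576.05. Relative error (π(x) − x/ln(x)) / π(x) ≈ 11.92%; the approximation is known to undercount slightly (Li(x) is a better estimate).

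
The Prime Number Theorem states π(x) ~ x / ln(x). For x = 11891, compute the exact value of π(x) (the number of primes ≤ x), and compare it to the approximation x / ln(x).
π(11891) = 1424;  x/ln(x) ≈ 1267.22;  relative error ≈ 11.01%.

Directly count primes up to 11891: π(11891) = 1424. The PNT approximation gives 11891/ln(11891) ≈ 11891/9.38354 ≈ 1267.22. Relative error (π(x) − x/ln(x)) / π(x) ≈ 11.01%; the approximation is known to undercount slightly (Li(x) is a better estimate).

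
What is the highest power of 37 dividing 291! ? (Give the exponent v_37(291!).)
v_37(291!) = 7

Legendre's formula: v_p(n!) = Σ_{k ≥ 1} ⌊n / p^k⌋. For p = 37, n = 291, the terms are:
  ⌊291/37^1⌋ = ⌊291/37⌋ = 7
(the next term ⌊291/37^2⌋ = 0, terminating the sum). Summing: v_37(291!) = 7 = 7.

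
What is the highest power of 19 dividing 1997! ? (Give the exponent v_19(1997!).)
v_19(1997!) = 110

Legendre's formula: v_p(n!) = Σ_{k ≥ 1} ⌊n / p^k⌋. For p = 19, n = 1997, the terms are:
  ⌊1997/19^1⌋ = ⌊1997/19⌋ = 105
  ⌊1997/19^2⌋ = ⌊1997/361⌋ = 5
(the next term ⌊1997/19^3⌋ = 0, terminating the sum). Summing: v_19(1997!) = 105 + 5 = 110.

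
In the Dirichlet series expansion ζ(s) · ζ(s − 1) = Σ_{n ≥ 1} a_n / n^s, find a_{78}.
σ(78) = 168

In the product (Σ m^0/m^s)(Σ k / k^s) = Σ (Σ_{d | n} d) / n^s, the coefficient of 1/n^s is σ(n) = Σ_{d | n} d. For n = 78, divisors are [1, 2, 3, 6, 13, 26, 39, 78]; summing: σ(78) = 168.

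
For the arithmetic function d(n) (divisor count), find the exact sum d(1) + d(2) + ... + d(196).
Σ_{n ≤ 196} d(n) = 1070

Compute d(n) for each 1 ≤ n ≤ 196: d(1) = 1, d(2) = 2, d(3) = 2, d(4) = 3, d(5) = 2, d(6) = 4, d(7) = 2, d(8) = 4, d(9) = 3, d(10) = 4, d(11) = 2, d(12) = 6, d(13) = 2, d(14) = 4, d(15) = 4, d(16) = 5, d(17) = 2, d(18) = 6, d(19) = 2, d(20) = 6, d(21) = 4, d(22) = 4, d(23) = 2, d(24) = 8, d(25) = 3, d(26) = 4, d(27) = 4, d(28) = 6, d(29) = 2, d(30) = 8, d(31) = 2, d(32) = 6, d(33) = 4, d(34) = 4, d(35) = 4, d(36) = 9, d(37) = 2, d(38) = 4, d(39) = 4, d(40) = 8, d(41) = 2, d(42) = 8, d(43) = 2, d(44) = 6, d(45) = 6, d(46) = 4, d(47) = 2, d(48) = 10, d(49) = 3, d(50) = 6, d(51) = 4, d(52) = 6, d(53) = 2, d(54) = 8, d(55) = 4, d(56) = 8, d(57) = 4, d(58) = 4, d(59) = 2, d(60) = 12, d(61) = 2, d(62) = 4, d(63) = 6, d(64) = 7, d(65) = 4, d(66) = 8, d(67) = 2, d(68) = 6, d(69) = 4, d(70) = 8, d(71) = 2, d(72) = 12, d(73) = 2, d(74) = 4, d(75) = 6, d(76) = 6, d(77) = 4, d(78) = 8, d(79) = 2, d(80) = 10, d(81) = 5, d(82) = 4, d(83) = 2, d(84) = 12, d(85) = 4, d(86) = 4, d(87) = 4, d(88) = 8, d(89) = 2, d(90) = 12, d(91) = 4, d(92) = 6, d(93) = 4, d(94) = 4, d(95) = 4, d(96) = 12, d(97) = 2, d(98) = 6, d(99) = 6, d(100) = 9, d(101) = 2, d(102) = 8, d(103) = 2, d(104) = 8, d(105) = 8, d(106) = 4, d(107) = 2, d(108) = 12, d(109) = 2, d(110) = 8, d(111) = 4, d(112) = 10, d(113) = 2, d(114) = 8, d(115) = 4, d(116) = 6, d(117) = 6, d(118) = 4, d(119) = 4, d(120) = 16, d(121) = 3, d(122) = 4, d(123) = 4, d(124) = 6, d(125) = 4, d(126) = 12, d(127) = 2, d(128) = 8, d(129) = 4, d(130) = 8, d(131) = 2, d(132) = 12, d(133) = 4, d(134) = 4, d(135) = 8, d(136) = 8, d(137) = 2, d(138) = 8, d(139) = 2, d(140) = 12, d(141) = 4, d(142) = 4, d(143) = 4, d(144) = 15, d(145) = 4, d(146) = 4, d(147) = 6, d(148) = 6, d(149) = 2, d(150) = 12, d(151) = 2, d(152) = 8, d(153) = 6, d(154) = 8, d(155) = 4, d(156) = 12, d(157) = 2, d(158) = 4, d(159) = 4, d(160) = 12, d(161) = 4, d(162) = 10, d(163) = 2, d(164) = 6, d(165) = 8, d(166) = 4, d(167) = 2, d(168) = 16, d(169) = 3, d(170) = 8, d(171) = 6, d(172) = 6, d(173) = 2, d(174) = 8, d(175) = 6, d(176) = 10, d(177) = 4, d(178) = 4, d(179) = 2, d(180) = 18, d(181) = 2, d(182) = 8, d(183) = 4, d(184) = 8, d(185) = 4, d(186) = 8, d(187) = 4, d(188) = 6, d(189) = 8, d(190) = 8, d(191) = 2, d(192) = 14, d(193) = 2, d(194) = 4, d(195) = 8, d(196) = 9. Summing all 196 values: 1070. (Dirichlet's divisor formula: Σ_{n ≤ x} d(n) = x ln(x) + (2γ − 1) x + O(√x). For x = 196, the asymptotic estimate is ≈ 1064.78.)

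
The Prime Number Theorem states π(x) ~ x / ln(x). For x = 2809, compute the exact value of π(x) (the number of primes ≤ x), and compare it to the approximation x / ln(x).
π(2809) = 409;  x/ln(x) ≈ 353.75;  relative error ≈ 13.51%.

Directly count primes up to 2809: π(2809) = 409. The PNT approximation gives 2809/ln(2809) ≈ 2809/7.94058 ≈ 353.75. Relative error (π(x) − x/ln(x)) / π(x) ≈ 13.51%; the approximation is known to undercount slightly (Li(x) is a better estimate).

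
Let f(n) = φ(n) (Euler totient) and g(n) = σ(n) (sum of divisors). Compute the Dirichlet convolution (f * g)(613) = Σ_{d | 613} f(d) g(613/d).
(φ * σ)(613) = 1226

Divisors of 613: [1, 613]. For each d | 613:
  d = 1: φ(1) · σ(613/1) = 1 · 614 = 614
  d = 613: φ(613) · σ(613/613) = 612 · 1 = 612
Summing: (φ * σ)(613) = 614 + 612 = 1226.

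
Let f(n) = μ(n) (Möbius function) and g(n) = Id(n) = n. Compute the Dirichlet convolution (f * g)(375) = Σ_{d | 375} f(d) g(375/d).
(μ * Id)(375) = 200

Divisors of 375: [1, 3, 5, 15, 25, 75, 125, 375]. For each d | 375:
  d = 1: μ(1) · Id(375/1) = 1 · 375 = 375
  d = 3: μ(3) · Id(375/3) = -1 · 125 = -125
  d = 5: μ(5) · Id(375/5) = -1 · 75 = -75
  d = 15: μ(15) · Id(375/15) = 1 · 25 = 25
  d = 25: μ(25) · Id(375/25) = 0 · 15 = 0
  d = 75: μ(75) · Id(375/75) = 0 · 5 = 0
  d = 125: μ(125) · Id(375/125) = 0 · 3 = 0
  d = 375: μ(375) · Id(375/375) = 0 · 1 = 0
Summing: (μ * Id)(375) = 375 + -125 + -75 + 25 + 0 + 0 + 0 + 0 = 200.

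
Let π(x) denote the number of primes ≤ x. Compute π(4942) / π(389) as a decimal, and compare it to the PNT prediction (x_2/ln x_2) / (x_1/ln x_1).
π(4942)/π(389) = 660/77 ≈ 8.5714;  PNT prediction ≈ 8.9076.

π(389) = 77 and π(4942) = 660, so π(4942)/π(389) ≈ 8.5714. The PNT-predicted ratio is (4942/ln(4942)) / (389/ln(389)) ≈ 8.9076. The two agree to within a few percent, as expected.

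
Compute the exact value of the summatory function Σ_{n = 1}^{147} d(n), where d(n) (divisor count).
Σ_{n ≤ 147} d(n) = 760

Compute d(n) for each 1 ≤ n ≤ 147: d(1) = 1, d(2) = 2, d(3) = 2, d(4) = 3, d(5) = 2, d(6) = 4, d(7) = 2, d(8) = 4, d(9) = 3, d(10) = 4, d(11) = 2, d(12) = 6, d(13) = 2, d(14) = 4, d(15) = 4, d(16) = 5, d(17) = 2, d(18) = 6, d(19) = 2, d(20) = 6, d(21) = 4, d(22) = 4, d(23) = 2, d(24) = 8, d(25) = 3, d(26) = 4, d(27) = 4, d(28) = 6, d(29) = 2, d(30) = 8, d(31) = 2, d(32) = 6, d(33) = 4, d(34) = 4, d(35) = 4, d(36) = 9, d(37) = 2, d(38) = 4, d(39) = 4, d(40) = 8, d(41) = 2, d(42) = 8, d(43) = 2, d(44) = 6, d(45) = 6, d(46) = 4, d(47) = 2, d(48) = 10, d(49) = 3, d(50) = 6, d(51) = 4, d(52) = 6, d(53) = 2, d(54) = 8, d(55) = 4, d(56) = 8, d(57) = 4, d(58) = 4, d(59) = 2, d(60) = 12, d(61) = 2, d(62) = 4, d(63) = 6, d(64) = 7, d(65) = 4, d(66) = 8, d(67) = 2, d(68) = 6, d(69) = 4, d(70) = 8, d(71) = 2, d(72) = 12, d(73) = 2, d(74) = 4, d(75) = 6, d(76) = 6, d(77) = 4, d(78) = 8, d(79) = 2, d(80) = 10, d(81) = 5, d(82) = 4, d(83) = 2, d(84) = 12, d(85) = 4, d(86) = 4, d(87) = 4, d(88) = 8, d(89) = 2, d(90) = 12, d(91) = 4, d(92) = 6, d(93) = 4, d(94) = 4, d(95) = 4, d(96) = 12, d(97) = 2, d(98) = 6, d(99) = 6, d(100) = 9, d(101) = 2, d(102) = 8, d(103) = 2, d(104) = 8, d(105) = 8, d(106) = 4, d(107) = 2, d(108) = 12, d(109) = 2, d(110) = 8, d(111) = 4, d(112) = 10, d(113) = 2, d(114) = 8, d(115) = 4, d(116) = 6, d(117) = 6, d(118) = 4, d(119) = 4, d(120) = 16, d(121) = 3, d(122) = 4, d(123) = 4, d(124) = 6, d(125) = 4, d(126) = 12, d(127) = 2, d(128) = 8, d(129) = 4, d(130) = 8, d(131) = 2, d(132) = 12, d(133) = 4, d(134) = 4, d(135) = 8, d(136) = 8, d(137) = 2, d(138) = 8, d(139) = 2, d(140) = 12, d(141) = 4, d(142) = 4, d(143) = 4, d(144) = 15, d(145) = 4, d(146) = 4, d(147) = 6. Summing all 147 values: 760. (Dirichlet's divisor formula: Σ_{n ≤ x} d(n) = x ln(x) + (2γ − 1) x + O(√x). For x = 147, the asymptotic estimate is ≈ 756.29.)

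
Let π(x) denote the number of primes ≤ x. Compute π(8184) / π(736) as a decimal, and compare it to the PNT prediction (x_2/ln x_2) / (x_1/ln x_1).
π(8184)/π(736) = 1027/130 ≈ 7.9000;  PNT prediction ≈ 8.1469.

π(736) = 130 and π(8184) = 1027, so π(8184)/π(736) ≈ 7.9000. The PNT-predicted ratio is (8184/ln(8184)) / (736/ln(736)) ≈ 8.1469. The two agree to within a few percent, as expected.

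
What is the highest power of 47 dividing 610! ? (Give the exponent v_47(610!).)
v_47(610!) = 12

Legendre's formula: v_p(n!) = Σ_{k ≥ 1} ⌊n / p^k⌋. For p = 47, n = 610, the terms are:
  ⌊610/47^1⌋ = ⌊610/47⌋ = 12
(the next term ⌊610/47^2⌋ = 0, terminating the sum). Summing: v_47(610!) = 12 = 12.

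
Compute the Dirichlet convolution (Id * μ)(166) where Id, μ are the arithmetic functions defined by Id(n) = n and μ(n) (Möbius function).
(Id * μ)(166) = 82

Divisors of 166: [1, 2, 83, 166]. For each d | 166:
  d = 1: Id(1) · μ(166/1) = 1 · 1 = 1
  d = 2: Id(2) · μ(166/2) = 2 · -1 = -2
  d = 83: Id(83) · μ(166/83) = 83 · -1 = -83
  d = 166: Id(166) · μ(166/166) = 166 · 1 = 166
Summing: (Id * μ)(166) = 1 + -2 + -83 + 166 = 82.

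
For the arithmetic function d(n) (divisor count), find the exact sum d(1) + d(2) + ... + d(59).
Σ_{n ≤ 59} d(n) = 249

Compute d(n) for each 1 ≤ n ≤ 59: d(1) = 1, d(2) = 2, d(3) = 2, d(4) = 3, d(5) = 2, d(6) = 4, d(7) = 2, d(8) = 4, d(9) = 3, d(10) = 4, d(11) = 2, d(12) = 6, d(13) = 2, d(14) = 4, d(15) = 4, d(16) = 5, d(17) = 2, d(18) = 6, d(19) = 2, d(20) = 6, d(21) = 4, d(22) = 4, d(23) = 2, d(24) = 8, d(25) = 3, d(26) = 4, d(27) = 4, d(28) = 6, d(29) = 2, d(30) = 8, d(31) = 2, d(32) = 6, d(33) = 4, d(34) = 4, d(35) = 4, d(36) = 9, d(37) = 2, d(38) = 4, d(39) = 4, d(40) = 8, d(41) = 2, d(42) = 8, d(43) = 2, d(44) = 6, d(45) = 6, d(46) = 4, d(47) = 2, d(48) = 10, d(49) = 3, d(50) = 6, d(51) = 4, d(52) = 6, d(53) = 2, d(54) = 8, d(55) = 4, d(56) = 8, d(57) = 4, d(58) = 4, d(59) = 2. Summing all 59 values: 249. (Dirichlet's divisor formula: Σ_{n ≤ x} d(n) = x ln(x) + (2γ − 1) x + O(√x). For x = 59, the asymptotic estimate is ≈ 249.69.)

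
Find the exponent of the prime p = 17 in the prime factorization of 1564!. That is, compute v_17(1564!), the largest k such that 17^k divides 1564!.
v_17(1564!) = 97

Legendre's formula: v_p(n!) = Σ_{k ≥ 1} ⌊n / p^k⌋. For p = 17, n = 1564, the terms are:
  ⌊1564/17^1⌋ = ⌊1564/17⌋ = 92
  ⌊1564/17^2⌋ = ⌊1564/289⌋ = 5
(the next term ⌊1564/17^3⌋ = 0, terminating the sum). Summing: v_17(1564!) = 92 + 5 = 97.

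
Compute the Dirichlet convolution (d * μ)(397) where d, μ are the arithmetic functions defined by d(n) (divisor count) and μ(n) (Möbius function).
(d * μ)(397) = 1

Divisors of 397: [1, 397]. For each d | 397:
  d = 1: d(1) · μ(397/1) = 1 · -1 = -1
  d = 397: d(397) · μ(397/397) = 2 · 1 = 2
Summing: (d * μ)(397) = -1 + 2 = 1.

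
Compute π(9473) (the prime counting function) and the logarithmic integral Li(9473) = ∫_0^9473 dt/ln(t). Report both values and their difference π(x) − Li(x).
π(9473) = 1174;  Li(9473) ≈ 1188.75;  π(x) − Li(x) ≈ -14.75.

Direct count of primes ≤ 9473 gives π(9473) = 1174. Numerical evaluation of the logarithmic integral gives Li(9473) ≈ 1188.75. The difference π(x) − Li(x) ≈ -14.75 is typically negative for small/moderate x (Li(x) overestimates), though Littlewood's theorem shows this sign changes infinitely often.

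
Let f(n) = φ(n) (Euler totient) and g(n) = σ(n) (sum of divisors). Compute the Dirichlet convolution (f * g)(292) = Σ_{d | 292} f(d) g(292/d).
(φ * σ)(292) = 1752

Divisors of 292: [1, 2, 4, 73, 146, 292]. For each d | 292:
  d = 1: φ(1) · σ(292/1) = 1 · 518 = 518
  d = 2: φ(2) · σ(292/2) = 1 · 222 = 222
  d = 4: φ(4) · σ(292/4) = 2 · 74 = 148
  d = 73: φ(73) · σ(292/73) = 72 · 7 = 504
  d = 146: φ(146) · σ(292/146) = 72 · 3 = 216
  d = 292: φ(292) · σ(292/292) = 144 · 1 = 144
Summing: (φ * σ)(292) = 518 + 222 + 148 + 504 + 216 + 144 = 1752.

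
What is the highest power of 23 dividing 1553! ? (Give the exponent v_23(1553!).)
v_23(1553!) = 69

Legendre's formula: v_p(n!) = Σ_{k ≥ 1} ⌊n / p^k⌋. For p = 23, n = 1553, the terms are:
  ⌊1553/23^1⌋ = ⌊1553/23⌋ = 67
  ⌊1553/23^2⌋ = ⌊1553/529⌋ = 2
(the next term ⌊1553/23^3⌋ = 0, terminating the sum). Summing: v_23(1553!) = 67 + 2 = 69.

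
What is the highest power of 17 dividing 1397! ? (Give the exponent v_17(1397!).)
v_17(1397!) = 86

Legendre's formula: v_p(n!) = Σ_{k ≥ 1} ⌊n / p^k⌋. For p = 17, n = 1397, the terms are:
  ⌊1397/17^1⌋ = ⌊1397/17⌋ = 82
  ⌊1397/17^2⌋ = ⌊1397/289⌋ = 4
(the next term ⌊1397/17^3⌋ = 0, terminating the sum). Summing: v_17(1397!) = 82 + 4 = 86.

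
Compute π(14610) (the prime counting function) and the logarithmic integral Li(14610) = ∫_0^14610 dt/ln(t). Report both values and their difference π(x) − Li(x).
π(14610) = 1710;  Li(14610) ≈ 1736.01;  π(x) − Li(x) ≈ -26.01.

Direct count of primes ≤ 14610 gives π(14610) = 1710. Numerical evaluation of the logarithmic integral gives Li(14610) ≈ 1736.01. The difference π(x) − Li(x) ≈ -26.01 is typically negative for small/moderate x (Li(x) overestimates), though Littlewood's theorem shows this sign changes infinitely often.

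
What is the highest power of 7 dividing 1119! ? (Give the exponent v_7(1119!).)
v_7(1119!) = 184

Legendre's formula: v_p(n!) = Σ_{k ≥ 1} ⌊n / p^k⌋. For p = 7, n = 1119, the terms are:
  ⌊1119/7^1⌋ = ⌊1119/7⌋ = 159
  ⌊1119/7^2⌋ = ⌊1119/49⌋ = 22
  ⌊1119/7^3⌋ = ⌊1119/343⌋ = 3
(the next term ⌊1119/7^4⌋ = 0, terminating the sum). Summing: v_7(1119!) = 159 + 22 + 3 = 184.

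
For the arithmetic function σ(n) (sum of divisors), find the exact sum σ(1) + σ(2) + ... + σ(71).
Σ_{n ≤ 71} σ(n) = 4137

Compute σ(n) for each 1 ≤ n ≤ 71: σ(1) = 1, σ(2) = 3, σ(3) = 4, σ(4) = 7, σ(5) = 6, σ(6) = 12, σ(7) = 8, σ(8) = 15, σ(9) = 13, σ(10) = 18, σ(11) = 12, σ(12) = 28, σ(13) = 14, σ(14) = 24, σ(15) = 24, σ(16) = 31, σ(17) = 18, σ(18) = 39, σ(19) = 20, σ(20) = 42, σ(21) = 32, σ(22) = 36, σ(23) = 24, σ(24) = 60, σ(25) = 31, σ(26) = 42, σ(27) = 40, σ(28) = 56, σ(29) = 30, σ(30) = 72, σ(31) = 32, σ(32) = 63, σ(33) = 48, σ(34) = 54, σ(35) = 48, σ(36) = 91, σ(37) = 38, σ(38) = 60, σ(39) = 56, σ(40) = 90, σ(41) = 42, σ(42) = 96, σ(43) = 44, σ(44) = 84, σ(45) = 78, σ(46) = 72, σ(47) = 48, σ(48) = 124, σ(49) = 57, σ(50) = 93, σ(51) = 72, σ(52) = 98, σ(53) = 54, σ(54) = 120, σ(55) = 72, σ(56) = 120, σ(57) = 80, σ(58) = 90, σ(59) = 60, σ(60) = 168, σ(61) = 62, σ(62) = 96, σ(63) = 104, σ(64) = 127, σ(65) = 84, σ(66) = 144, σ(67) = 68, σ(68) = 126, σ(69) = 96, σ(70) = 144, σ(71) = 72. Summing all 71 values: 4137. (Average order: Σ_{n ≤ x} σ(n) ~ (π²/12) x². For x = 71, (π²/12)·71² ≈ 4146.06.)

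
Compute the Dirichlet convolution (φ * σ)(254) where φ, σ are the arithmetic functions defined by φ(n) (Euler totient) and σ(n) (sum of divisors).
(φ * σ)(254) = 1016

Divisors of 254: [1, 2, 127, 254]. For each d | 254:
  d = 1: φ(1) · σ(254/1) = 1 · 384 = 384
  d = 2: φ(2) · σ(254/2) = 1 · 128 = 128
  d = 127: φ(127) · σ(254/127) = 126 · 3 = 378
  d = 254: φ(254) · σ(254/254) = 126 · 1 = 126
Summing: (φ * σ)(254) = 384 + 128 + 378 + 126 = 1016.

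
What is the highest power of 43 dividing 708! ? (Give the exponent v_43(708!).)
v_43(708!) = 16

Legendre's formula: v_p(n!) = Σ_{k ≥ 1} ⌊n / p^k⌋. For p = 43, n = 708, the terms are:
  ⌊708/43^1⌋ = ⌊708/43⌋ = 16
(the next term ⌊708/43^2⌋ = 0, terminating the sum). Summing: v_43(708!) = 16 = 16.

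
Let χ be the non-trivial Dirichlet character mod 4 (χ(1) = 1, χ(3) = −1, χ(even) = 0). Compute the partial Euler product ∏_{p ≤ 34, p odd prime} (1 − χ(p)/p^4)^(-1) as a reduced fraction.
∏ = 1870816715381797956556539609218365/1891731462842378884815364370202624

The odd primes p ≤ 34 are [3, 5, 7, 11, 13, 17, 19, 23, 29, 31]. For each, χ(p) = 1 if p ≡ 1 mod 4, χ(p) = −1 if p ≡ 3 mod 4. Taking (1 − χ(p)/p^4)^(-1) = p^4/(p^4 − χ(p)): (1 − (-1)/3^4)^(-1) · (1 − (1)/5^4)^(-1) · (1 − (-1)/7^4)^(-1) · (1 − (-1)/11^4)^(-1) · (1 − (1)/13^4)^(-1) · (1 − (1)/17^4)^(-1) · (1 − (-1)/19^4)^(-1) · (1 − (-1)/23^4)^(-1) · (1 − (1)/29^4)^(-1) · (1 − (-1)/31^4)^(-1) = 1870816715381797956556539609218365/1891731462842378884815364370202624.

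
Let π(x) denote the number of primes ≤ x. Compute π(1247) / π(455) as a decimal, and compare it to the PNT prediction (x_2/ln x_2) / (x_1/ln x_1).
π(1247)/π(455) = 203/87 ≈ 2.3333;  PNT prediction ≈ 2.3530.

π(455) = 87 and π(1247) = 203, so π(1247)/π(455) ≈ 2.3333. The PNT-predicted ratio is (1247/ln(1247)) / (455/ln(455)) ≈ 2.3530. The two agree to within a few percent, as expected.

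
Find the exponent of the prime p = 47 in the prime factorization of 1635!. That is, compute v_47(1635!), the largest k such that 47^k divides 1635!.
v_47(1635!) = 34

Legendre's formula: v_p(n!) = Σ_{k ≥ 1} ⌊n / p^k⌋. For p = 47, n = 1635, the terms are:
  ⌊1635/47^1⌋ = ⌊1635/47⌋ = 34
(the next term ⌊1635/47^2⌋ = 0, terminating the sum). Summing: v_47(1635!) = 34 = 34.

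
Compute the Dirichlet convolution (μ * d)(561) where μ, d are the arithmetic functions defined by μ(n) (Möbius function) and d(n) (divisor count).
(μ * d)(561) = 1

Divisors of 561: [1, 3, 11, 17, 33, 51, 187, 561]. For each d | 561:
  d = 1: μ(1) · d(561/1) = 1 · 8 = 8
  d = 3: μ(3) · d(561/3) = -1 · 4 = -4
  d = 11: μ(11) · d(561/11) = -1 · 4 = -4
  d = 17: μ(17) · d(561/17) = -1 · 4 = -4
  d = 33: μ(33) · d(561/33) = 1 · 2 = 2
  d = 51: μ(51) · d(561/51) = 1 · 2 = 2
  d = 187: μ(187) · d(561/187) = 1 · 2 = 2
  d = 561: μ(561) · d(561/561) = -1 · 1 = -1
Summing: (μ * d)(561) = 8 + -4 + -4 + -4 + 2 + 2 + 2 + -1 = 1.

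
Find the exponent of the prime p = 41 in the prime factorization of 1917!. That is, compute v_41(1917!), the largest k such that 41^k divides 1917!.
v_41(1917!) = 47

Legendre's formula: v_p(n!) = Σ_{k ≥ 1} ⌊n / p^k⌋. For p = 41, n = 1917, the terms are:
  ⌊1917/41^1⌋ = ⌊1917/41⌋ = 46
  ⌊1917/41^2⌋ = ⌊1917/1681⌋ = 1
(the next term ⌊1917/41^3⌋ = 0, terminating the sum). Summing: v_41(1917!) = 46 + 1 = 47.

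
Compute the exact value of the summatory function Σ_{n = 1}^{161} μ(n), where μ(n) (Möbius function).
Σ_{n ≤ 161} μ(n) = 1

Compute μ(n) for each 1 ≤ n ≤ 161: μ(1) = 1, μ(2) = -1, μ(3) = -1, μ(4) = 0, μ(5) = -1, μ(6) = 1, μ(7) = -1, μ(8) = 0, μ(9) = 0, μ(10) = 1, μ(11) = -1, μ(12) = 0, μ(13) = -1, μ(14) = 1, μ(15) = 1, μ(16) = 0, μ(17) = -1, μ(18) = 0, μ(19) = -1, μ(20) = 0, μ(21) = 1, μ(22) = 1, μ(23) = -1, μ(24) = 0, μ(25) = 0, μ(26) = 1, μ(27) = 0, μ(28) = 0, μ(29) = -1, μ(30) = -1, μ(31) = -1, μ(32) = 0, μ(33) = 1, μ(34) = 1, μ(35) = 1, μ(36) = 0, μ(37) = -1, μ(38) = 1, μ(39) = 1, μ(40) = 0, μ(41) = -1, μ(42) = -1, μ(43) = -1, μ(44) = 0, μ(45) = 0, μ(46) = 1, μ(47) = -1, μ(48) = 0, μ(49) = 0, μ(50) = 0, μ(51) = 1, μ(52) = 0, μ(53) = -1, μ(54) = 0, μ(55) = 1, μ(56) = 0, μ(57) = 1, μ(58) = 1, μ(59) = -1, μ(60) = 0, μ(61) = -1, μ(62) = 1, μ(63) = 0, μ(64) = 0, μ(65) = 1, μ(66) = -1, μ(67) = -1, μ(68) = 0, μ(69) = 1, μ(70) = -1, μ(71) = -1, μ(72) = 0, μ(73) = -1, μ(74) = 1, μ(75) = 0, μ(76) = 0, μ(77) = 1, μ(78) = -1, μ(79) = -1, μ(80) = 0, μ(81) = 0, μ(82) = 1, μ(83) = -1, μ(84) = 0, μ(85) = 1, μ(86) = 1, μ(87) = 1, μ(88) = 0, μ(89) = -1, μ(90) = 0, μ(91) = 1, μ(92) = 0, μ(93) = 1, μ(94) = 1, μ(95) = 1, μ(96) = 0, μ(97) = -1, μ(98) = 0, μ(99) = 0, μ(100) = 0, μ(101) = -1, μ(102) = -1, μ(103) = -1, μ(104) = 0, μ(105) = -1, μ(106) = 1, μ(107) = -1, μ(108) = 0, μ(109) = -1, μ(110) = -1, μ(111) = 1, μ(112) = 0, μ(113) = -1, μ(114) = -1, μ(115) = 1, μ(116) = 0, μ(117) = 0, μ(118) = 1, μ(119) = 1, μ(120) = 0, μ(121) = 0, μ(122) = 1, μ(123) = 1, μ(124) = 0, μ(125) = 0, μ(126) = 0, μ(127) = -1, μ(128) = 0, μ(129) = 1, μ(130) = -1, μ(131) = -1, μ(132) = 0, μ(133) = 1, μ(134) = 1, μ(135) = 0, μ(136) = 0, μ(137) = -1, μ(138) = -1, μ(139) = -1, μ(140) = 0, μ(141) = 1, μ(142) = 1, μ(143) = 1, μ(144) = 0, μ(145) = 1, μ(146) = 1, μ(147) = 0, μ(148) = 0, μ(149) = -1, μ(150) = 0, μ(151) = -1, μ(152) = 0, μ(153) = 0, μ(154) = -1, μ(155) = 1, μ(156) = 0, μ(157) = -1, μ(158) = 1, μ(159) = 1, μ(160) = 0, μ(161) = 1. Summing all 161 values: 1. (Mertens function M(x) = Σ_{n ≤ x} μ(n); on average M(x) should be small (PNT ⟺ M(x) = o(x)).)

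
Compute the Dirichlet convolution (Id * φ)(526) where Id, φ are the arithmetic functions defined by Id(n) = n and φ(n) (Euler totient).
(Id * φ)(526) = 1575

Divisors of 526: [1, 2, 263, 526]. For each d | 526:
  d = 1: Id(1) · φ(526/1) = 1 · 262 = 262
  d = 2: Id(2) · φ(526/2) = 2 · 262 = 524
  d = 263: Id(263) · φ(526/263) = 263 · 1 = 263
  d = 526: Id(526) · φ(526/526) = 526 · 1 = 526
Summing: (Id * φ)(526) = 262 + 524 + 263 + 526 = 1575.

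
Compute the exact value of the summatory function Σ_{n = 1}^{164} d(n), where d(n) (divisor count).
Σ_{n ≤ 164} d(n) = 864

Compute d(n) for each 1 ≤ n ≤ 164: d(1) = 1, d(2) = 2, d(3) = 2, d(4) = 3, d(5) = 2, d(6) = 4, d(7) = 2, d(8) = 4, d(9) = 3, d(10) = 4, d(11) = 2, d(12) = 6, d(13) = 2, d(14) = 4, d(15) = 4, d(16) = 5, d(17) = 2, d(18) = 6, d(19) = 2, d(20) = 6, d(21) = 4, d(22) = 4, d(23) = 2, d(24) = 8, d(25) = 3, d(26) = 4, d(27) = 4, d(28) = 6, d(29) = 2, d(30) = 8, d(31) = 2, d(32) = 6, d(33) = 4, d(34) = 4, d(35) = 4, d(36) = 9, d(37) = 2, d(38) = 4, d(39) = 4, d(40) = 8, d(41) = 2, d(42) = 8, d(43) = 2, d(44) = 6, d(45) = 6, d(46) = 4, d(47) = 2, d(48) = 10, d(49) = 3, d(50) = 6, d(51) = 4, d(52) = 6, d(53) = 2, d(54) = 8, d(55) = 4, d(56) = 8, d(57) = 4, d(58) = 4, d(59) = 2, d(60) = 12, d(61) = 2, d(62) = 4, d(63) = 6, d(64) = 7, d(65) = 4, d(66) = 8, d(67) = 2, d(68) = 6, d(69) = 4, d(70) = 8, d(71) = 2, d(72) = 12, d(73) = 2, d(74) = 4, d(75) = 6, d(76) = 6, d(77) = 4, d(78) = 8, d(79) = 2, d(80) = 10, d(81) = 5, d(82) = 4, d(83) = 2, d(84) = 12, d(85) = 4, d(86) = 4, d(87) = 4, d(88) = 8, d(89) = 2, d(90) = 12, d(91) = 4, d(92) = 6, d(93) = 4, d(94) = 4, d(95) = 4, d(96) = 12, d(97) = 2, d(98) = 6, d(99) = 6, d(100) = 9, d(101) = 2, d(102) = 8, d(103) = 2, d(104) = 8, d(105) = 8, d(106) = 4, d(107) = 2, d(108) = 12, d(109) = 2, d(110) = 8, d(111) = 4, d(112) = 10, d(113) = 2, d(114) = 8, d(115) = 4, d(116) = 6, d(117) = 6, d(118) = 4, d(119) = 4, d(120) = 16, d(121) = 3, d(122) = 4, d(123) = 4, d(124) = 6, d(125) = 4, d(126) = 12, d(127) = 2, d(128) = 8, d(129) = 4, d(130) = 8, d(131) = 2, d(132) = 12, d(133) = 4, d(134) = 4, d(135) = 8, d(136) = 8, d(137) = 2, d(138) = 8, d(139) = 2, d(140) = 12, d(141) = 4, d(142) = 4, d(143) = 4, d(144) = 15, d(145) = 4, d(146) = 4, d(147) = 6, d(148) = 6, d(149) = 2, d(150) = 12, d(151) = 2, d(152) = 8, d(153) = 6, d(154) = 8, d(155) = 4, d(156) = 12, d(157) = 2, d(158) = 4, d(159) = 4, d(160) = 12, d(161) = 4, d(162) = 10, d(163) = 2, d(164) = 6. Summing all 164 values: 864. (Dirichlet's divisor formula: Σ_{n ≤ x} d(n) = x ln(x) + (2γ − 1) x + O(√x). For x = 164, the asymptotic estimate is ≈ 861.70.)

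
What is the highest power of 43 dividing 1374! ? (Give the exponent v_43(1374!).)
v_43(1374!) = 31

Legendre's formula: v_p(n!) = Σ_{k ≥ 1} ⌊n / p^k⌋. For p = 43, n = 1374, the terms are:
  ⌊1374/43^1⌋ = ⌊1374/43⌋ = 31
(the next term ⌊1374/43^2⌋ = 0, terminating the sum). Summing: v_43(1374!) = 31 = 31.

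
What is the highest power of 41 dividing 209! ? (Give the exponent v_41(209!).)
v_41(209!) = 5

Legendre's formula: v_p(n!) = Σ_{k ≥ 1} ⌊n / p^k⌋. For p = 41, n = 209, the terms are:
  ⌊209/41^1⌋ = ⌊209/41⌋ = 5
(the next term ⌊209/41^2⌋ = 0, terminating the sum). Summing: v_41(209!) = 5 = 5.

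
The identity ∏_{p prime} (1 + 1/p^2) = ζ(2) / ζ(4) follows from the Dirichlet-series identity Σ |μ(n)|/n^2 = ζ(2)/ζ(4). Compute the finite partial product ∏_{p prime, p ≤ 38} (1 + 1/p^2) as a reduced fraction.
∏ = 270008184968000000/178631837133343209

The primes p ≤ 38 are [2, 3, 5, 7, 11, 13, 17, 19, 23, 29, 31, 37]. For each, (1 + 1/p^2) = (p^2 + 1)/p^2. Multiplying these fractions over p ∈ [2, 3, 5, 7, 11, 13, 17, 19, 23, 29, 31, 37] gives 270008184968000000/178631837133343209. (In the limit P → ∞ this tends to ζ(2)/ζ(4).)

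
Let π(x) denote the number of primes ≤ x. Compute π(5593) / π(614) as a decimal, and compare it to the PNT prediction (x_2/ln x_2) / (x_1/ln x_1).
π(5593)/π(614) = 738/112 ≈ 6.5893;  PNT prediction ≈ 6.7770.

π(614) = 112 and π(5593) = 738, so π(5593)/π(614) ≈ 6.5893. The PNT-predicted ratio is (5593/ln(5593)) / (614/ln(614)) ≈ 6.7770. The two agree to within a few percent, as expected.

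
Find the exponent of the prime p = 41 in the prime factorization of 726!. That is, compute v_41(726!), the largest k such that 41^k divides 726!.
v_41(726!) = 17

Legendre's formula: v_p(n!) = Σ_{k ≥ 1} ⌊n / p^k⌋. For p = 41, n = 726, the terms are:
  ⌊726/41^1⌋ = ⌊726/41⌋ = 17
(the next term ⌊726/41^2⌋ = 0, terminating the sum). Summing: v_41(726!) = 17 = 17.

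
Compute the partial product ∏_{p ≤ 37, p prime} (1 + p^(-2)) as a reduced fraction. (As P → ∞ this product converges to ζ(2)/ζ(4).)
∏ = 270008184968000000/178631837133343209

The primes p ≤ 37 are [2, 3, 5, 7, 11, 13, 17, 19, 23, 29, 31, 37]. For each, (1 + 1/p^2) = (p^2 + 1)/p^2. Multiplying these fractions over p ∈ [2, 3, 5, 7, 11, 13, 17, 19, 23, 29, 31, 37] gives 270008184968000000/178631837133343209. (In the limit P → ∞ this tends to ζ(2)/ζ(4).)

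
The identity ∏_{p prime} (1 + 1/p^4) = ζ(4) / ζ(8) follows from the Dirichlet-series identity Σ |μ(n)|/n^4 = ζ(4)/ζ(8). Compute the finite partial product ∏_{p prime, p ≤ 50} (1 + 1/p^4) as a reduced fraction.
∏ = 47811026860845170938198805915402199301066734558460286583378224128/44354583229145063659978971326989541656878007876738536067589135625

The primes p ≤ 50 are [2, 3, 5, 7, 11, 13, 17, 19, 23, 29, 31, 37, 41, 43, 47]. For each, (1 + 1/p^4) = (p^4 + 1)/p^4. Multiplying these fractions over p ∈ [2, 3, 5, 7, 11, 13, 17, 19, 23, 29, 31, 37, 41, 43, 47] gives 47811026860845170938198805915402199301066734558460286583378224128/44354583229145063659978971326989541656878007876738536067589135625. (In the limit P → ∞ this tends to ζ(4)/ζ(8).)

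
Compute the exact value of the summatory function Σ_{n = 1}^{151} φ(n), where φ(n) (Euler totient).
Σ_{n ≤ 151} φ(n) = 7008

Compute φ(n) for each 1 ≤ n ≤ 151: φ(1) = 1, φ(2) = 1, φ(3) = 2, φ(4) = 2, φ(5) = 4, φ(6) = 2, φ(7) = 6, φ(8) = 4, φ(9) = 6, φ(10) = 4, φ(11) = 10, φ(12) = 4, φ(13) = 12, φ(14) = 6, φ(15) = 8, φ(16) = 8, φ(17) = 16, φ(18) = 6, φ(19) = 18, φ(20) = 8, φ(21) = 12, φ(22) = 10, φ(23) = 22, φ(24) = 8, φ(25) = 20, φ(26) = 12, φ(27) = 18, φ(28) = 12, φ(29) = 28, φ(30) = 8, φ(31) = 30, φ(32) = 16, φ(33) = 20, φ(34) = 16, φ(35) = 24, φ(36) = 12, φ(37) = 36, φ(38) = 18, φ(39) = 24, φ(40) = 16, φ(41) = 40, φ(42) = 12, φ(43) = 42, φ(44) = 20, φ(45) = 24, φ(46) = 22, φ(47) = 46, φ(48) = 16, φ(49) = 42, φ(50) = 20, φ(51) = 32, φ(52) = 24, φ(53) = 52, φ(54) = 18, φ(55) = 40, φ(56) = 24, φ(57) = 36, φ(58) = 28, φ(59) = 58, φ(60) = 16, φ(61) = 60, φ(62) = 30, φ(63) = 36, φ(64) = 32, φ(65) = 48, φ(66) = 20, φ(67) = 66, φ(68) = 32, φ(69) = 44, φ(70) = 24, φ(71) = 70, φ(72) = 24, φ(73) = 72, φ(74) = 36, φ(75) = 40, φ(76) = 36, φ(77) = 60, φ(78) = 24, φ(79) = 78, φ(80) = 32, φ(81) = 54, φ(82) = 40, φ(83) = 82, φ(84) = 24, φ(85) = 64, φ(86) = 42, φ(87) = 56, φ(88) = 40, φ(89) = 88, φ(90) = 24, φ(91) = 72, φ(92) = 44, φ(93) = 60, φ(94) = 46, φ(95) = 72, φ(96) = 32, φ(97) = 96, φ(98) = 42, φ(99) = 60, φ(100) = 40, φ(101) = 100, φ(102) = 32, φ(103) = 102, φ(104) = 48, φ(105) = 48, φ(106) = 52, φ(107) = 106, φ(108) = 36, φ(109) = 108, φ(110) = 40, φ(111) = 72, φ(112) = 48, φ(113) = 112, φ(114) = 36, φ(115) = 88, φ(116) = 56, φ(117) = 72, φ(118) = 58, φ(119) = 96, φ(120) = 32, φ(121) = 110, φ(122) = 60, φ(123) = 80, φ(124) = 60, φ(125) = 100, φ(126) = 36, φ(127) = 126, φ(128) = 64, φ(129) = 84, φ(130) = 48, φ(131) = 130, φ(132) = 40, φ(133) = 108, φ(134) = 66, φ(135) = 72, φ(136) = 64, φ(137) = 136, φ(138) = 44, φ(139) = 138, φ(140) = 48, φ(141) = 92, φ(142) = 70, φ(143) = 120, φ(144) = 48, φ(145) = 112, φ(146) = 72, φ(147) = 84, φ(148) = 72, φ(149) = 148, φ(150) = 40, φ(151) = 150. Summing all 151 values: 7008. (Average order: Σ_{n ≤ x} φ(n) ~ (3/π²) x². For x = 151, (3/π²)·151² ≈ 6930.67.)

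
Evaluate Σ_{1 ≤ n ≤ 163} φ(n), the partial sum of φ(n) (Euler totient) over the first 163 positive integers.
Σ_{n ≤ 163} φ(n) = 8154

Compute φ(n) for each 1 ≤ n ≤ 163: φ(1) = 1, φ(2) = 1, φ(3) = 2, φ(4) = 2, φ(5) = 4, φ(6) = 2, φ(7) = 6, φ(8) = 4, φ(9) = 6, φ(10) = 4, φ(11) = 10, φ(12) = 4, φ(13) = 12, φ(14) = 6, φ(15) = 8, φ(16) = 8, φ(17) = 16, φ(18) = 6, φ(19) = 18, φ(20) = 8, φ(21) = 12, φ(22) = 10, φ(23) = 22, φ(24) = 8, φ(25) = 20, φ(26) = 12, φ(27) = 18, φ(28) = 12, φ(29) = 28, φ(30) = 8, φ(31) = 30, φ(32) = 16, φ(33) = 20, φ(34) = 16, φ(35) = 24, φ(36) = 12, φ(37) = 36, φ(38) = 18, φ(39) = 24, φ(40) = 16, φ(41) = 40, φ(42) = 12, φ(43) = 42, φ(44) = 20, φ(45) = 24, φ(46) = 22, φ(47) = 46, φ(48) = 16, φ(49) = 42, φ(50) = 20, φ(51) = 32, φ(52) = 24, φ(53) = 52, φ(54) = 18, φ(55) = 40, φ(56) = 24, φ(57) = 36, φ(58) = 28, φ(59) = 58, φ(60) = 16, φ(61) = 60, φ(62) = 30, φ(63) = 36, φ(64) = 32, φ(65) = 48, φ(66) = 20, φ(67) = 66, φ(68) = 32, φ(69) = 44, φ(70) = 24, φ(71) = 70, φ(72) = 24, φ(73) = 72, φ(74) = 36, φ(75) = 40, φ(76) = 36, φ(77) = 60, φ(78) = 24, φ(79) = 78, φ(80) = 32, φ(81) = 54, φ(82) = 40, φ(83) = 82, φ(84) = 24, φ(85) = 64, φ(86) = 42, φ(87) = 56, φ(88) = 40, φ(89) = 88, φ(90) = 24, φ(91) = 72, φ(92) = 44, φ(93) = 60, φ(94) = 46, φ(95) = 72, φ(96) = 32, φ(97) = 96, φ(98) = 42, φ(99) = 60, φ(100) = 40, φ(101) = 100, φ(102) = 32, φ(103) = 102, φ(104) = 48, φ(105) = 48, φ(106) = 52, φ(107) = 106, φ(108) = 36, φ(109) = 108, φ(110) = 40, φ(111) = 72, φ(112) = 48, φ(113) = 112, φ(114) = 36, φ(115) = 88, φ(116) = 56, φ(117) = 72, φ(118) = 58, φ(119) = 96, φ(120) = 32, φ(121) = 110, φ(122) = 60, φ(123) = 80, φ(124) = 60, φ(125) = 100, φ(126) = 36, φ(127) = 126, φ(128) = 64, φ(129) = 84, φ(130) = 48, φ(131) = 130, φ(132) = 40, φ(133) = 108, φ(134) = 66, φ(135) = 72, φ(136) = 64, φ(137) = 136, φ(138) = 44, φ(139) = 138, φ(140) = 48, φ(141) = 92, φ(142) = 70, φ(143) = 120, φ(144) = 48, φ(145) = 112, φ(146) = 72, φ(147) = 84, φ(148) = 72, φ(149) = 148, φ(150) = 40, φ(151) = 150, φ(152) = 72, φ(153) = 96, φ(154) = 60, φ(155) = 120, φ(156) = 48, φ(157) = 156, φ(158) = 78, φ(159) = 104, φ(160) = 64, φ(161) = 132, φ(162) = 54, φ(163) = 162. Summing all 163 values: 8154. (Average order: Σ_{n ≤ x} φ(n) ~ (3/π²) x². For x = 163, (3/π²)·163² ≈ 8076.01.)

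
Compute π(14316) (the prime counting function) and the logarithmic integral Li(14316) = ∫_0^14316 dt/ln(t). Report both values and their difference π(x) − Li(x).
π(14316) = 1678;  Li(14316) ≈ 1705.32;  π(x) − Li(x) ≈ -27.32.

Direct count of primes ≤ 14316 gives π(14316) = 1678. Numerical evaluation of the logarithmic integral gives Li(14316) ≈ 1705.32. The difference π(x) − Li(x) ≈ -27.32 is typically negative for small/moderate x (Li(x) overestimates), though Littlewood's theorem shows this sign changes infinitely often.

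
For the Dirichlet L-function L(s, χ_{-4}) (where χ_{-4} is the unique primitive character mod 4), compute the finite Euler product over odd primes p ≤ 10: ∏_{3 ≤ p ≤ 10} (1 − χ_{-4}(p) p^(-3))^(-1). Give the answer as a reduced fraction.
∏ = 165375/170624

The odd primes p ≤ 10 are [3, 5, 7]. For each, χ(p) = 1 if p ≡ 1 mod 4, χ(p) = −1 if p ≡ 3 mod 4. Taking (1 − χ(p)/p^3)^(-1) = p^3/(p^3 − χ(p)): (1 − (-1)/3^3)^(-1) · (1 − (1)/5^3)^(-1) · (1 − (-1)/7^3)^(-1) = 165375/170624.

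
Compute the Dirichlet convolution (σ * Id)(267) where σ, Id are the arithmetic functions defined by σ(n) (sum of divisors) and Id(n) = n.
(σ * Id)(267) = 1253

Divisors of 267: [1, 3, 89, 267]. For each d | 267:
  d = 1: σ(1) · Id(267/1) = 1 · 267 = 267
  d = 3: σ(3) · Id(267/3) = 4 · 89 = 356
  d = 89: σ(89) · Id(267/89) = 90 · 3 = 270
  d = 267: σ(267) · Id(267/267) = 360 · 1 = 360
Summing: (σ * Id)(267) = 267 + 356 + 270 + 360 = 1253.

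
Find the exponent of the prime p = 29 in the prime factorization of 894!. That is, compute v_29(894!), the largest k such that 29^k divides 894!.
v_29(894!) = 31

Legendre's formula: v_p(n!) = Σ_{k ≥ 1} ⌊n / p^k⌋. For p = 29, n = 894, the terms are:
  ⌊894/29^1⌋ = ⌊894/29⌋ = 30
  ⌊894/29^2⌋ = ⌊894/841⌋ = 1
(the next term ⌊894/29^3⌋ = 0, terminating the sum). Summing: v_29(894!) = 30 + 1 = 31.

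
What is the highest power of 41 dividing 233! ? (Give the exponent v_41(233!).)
v_41(233!) = 5

Legendre's formula: v_p(n!) = Σ_{k ≥ 1} ⌊n / p^k⌋. For p = 41, n = 233, the terms are:
  ⌊233/41^1⌋ = ⌊233/41⌋ = 5
(the next term ⌊233/41^2⌋ = 0, terminating the sum). Summing: v_41(233!) = 5 = 5.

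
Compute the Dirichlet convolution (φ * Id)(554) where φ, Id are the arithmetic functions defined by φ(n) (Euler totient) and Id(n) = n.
(φ * Id)(554) = 1659

Divisors of 554: [1, 2, 277, 554]. For each d | 554:
  d = 1: φ(1) · Id(554/1) = 1 · 554 = 554
  d = 2: φ(2) · Id(554/2) = 1 · 277 = 277
  d = 277: φ(277) · Id(554/277) = 276 · 2 = 552
  d = 554: φ(554) · Id(554/554) = 276 · 1 = 276
Summing: (φ * Id)(554) = 554 + 277 + 552 + 276 = 1659.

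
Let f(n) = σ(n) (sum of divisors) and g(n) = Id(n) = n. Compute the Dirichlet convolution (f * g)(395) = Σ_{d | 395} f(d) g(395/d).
(σ * Id)(395) = 1749

Divisors of 395: [1, 5, 79, 395]. For each d | 395:
  d = 1: σ(1) · Id(395/1) = 1 · 395 = 395
  d = 5: σ(5) · Id(395/5) = 6 · 79 = 474
  d = 79: σ(79) · Id(395/79) = 80 · 5 = 400
  d = 395: σ(395) · Id(395/395) = 480 · 1 = 480
Summing: (σ * Id)(395) = 395 + 474 + 400 + 480 = 1749.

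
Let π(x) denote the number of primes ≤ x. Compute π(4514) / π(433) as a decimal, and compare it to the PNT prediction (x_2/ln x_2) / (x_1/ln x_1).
π(4514)/π(433) = 612/84 ≈ 7.2857;  PNT prediction ≈ 7.5208.

π(433) = 84 and π(4514) = 612, so π(4514)/π(433) ≈ 7.2857. The PNT-predicted ratio is (4514/ln(4514)) / (433/ln(433)) ≈ 7.5208. The two agree to within a few percent, as expected.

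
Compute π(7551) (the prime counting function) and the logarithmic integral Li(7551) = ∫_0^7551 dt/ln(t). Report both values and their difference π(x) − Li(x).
π(7551) = 958;  Li(7551) ≈ 976.30;  π(x) − Li(x) ≈ -18.30.

Direct count of primes ≤ 7551 gives π(7551) = 958. Numerical evaluation of the logarithmic integral gives Li(7551) ≈ 976.30. The difference π(x) − Li(x) ≈ -18.30 is typically negative for small/moderate x (Li(x) overestimates), though Littlewood's theorem shows this sign changes infinitely often.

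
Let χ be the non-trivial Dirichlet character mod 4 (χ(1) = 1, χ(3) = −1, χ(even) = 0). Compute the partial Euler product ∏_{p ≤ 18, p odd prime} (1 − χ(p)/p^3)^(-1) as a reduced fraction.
∏ = 87995602569875/90796952813568

The odd primes p ≤ 18 are [3, 5, 7, 11, 13, 17]. For each, χ(p) = 1 if p ≡ 1 mod 4, χ(p) = −1 if p ≡ 3 mod 4. Taking (1 − χ(p)/p^3)^(-1) = p^3/(p^3 − χ(p)): (1 − (-1)/3^3)^(-1) · (1 − (1)/5^3)^(-1) · (1 − (-1)/7^3)^(-1) · (1 − (-1)/11^3)^(-1) · (1 − (1)/13^3)^(-1) · (1 − (1)/17^3)^(-1) = 87995602569875/90796952813568.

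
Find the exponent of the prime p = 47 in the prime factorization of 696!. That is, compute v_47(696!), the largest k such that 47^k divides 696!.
v_47(696!) = 14

Legendre's formula: v_p(n!) = Σ_{k ≥ 1} ⌊n / p^k⌋. For p = 47, n = 696, the terms are:
  ⌊696/47^1⌋ = ⌊696/47⌋ = 14
(the next term ⌊696/47^2⌋ = 0, terminating the sum). Summing: v_47(696!) = 14 = 14.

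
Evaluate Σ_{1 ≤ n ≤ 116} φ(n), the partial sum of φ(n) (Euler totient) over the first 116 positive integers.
Σ_{n ≤ 116} φ(n) = 4128

Compute φ(n) for each 1 ≤ n ≤ 116: φ(1) = 1, φ(2) = 1, φ(3) = 2, φ(4) = 2, φ(5) = 4, φ(6) = 2, φ(7) = 6, φ(8) = 4, φ(9) = 6, φ(10) = 4, φ(11) = 10, φ(12) = 4, φ(13) = 12, φ(14) = 6, φ(15) = 8, φ(16) = 8, φ(17) = 16, φ(18) = 6, φ(19) = 18, φ(20) = 8, φ(21) = 12, φ(22) = 10, φ(23) = 22, φ(24) = 8, φ(25) = 20, φ(26) = 12, φ(27) = 18, φ(28) = 12, φ(29) = 28, φ(30) = 8, φ(31) = 30, φ(32) = 16, φ(33) = 20, φ(34) = 16, φ(35) = 24, φ(36) = 12, φ(37) = 36, φ(38) = 18, φ(39) = 24, φ(40) = 16, φ(41) = 40, φ(42) = 12, φ(43) = 42, φ(44) = 20, φ(45) = 24, φ(46) = 22, φ(47) = 46, φ(48) = 16, φ(49) = 42, φ(50) = 20, φ(51) = 32, φ(52) = 24, φ(53) = 52, φ(54) = 18, φ(55) = 40, φ(56) = 24, φ(57) = 36, φ(58) = 28, φ(59) = 58, φ(60) = 16, φ(61) = 60, φ(62) = 30, φ(63) = 36, φ(64) = 32, φ(65) = 48, φ(66) = 20, φ(67) = 66, φ(68) = 32, φ(69) = 44, φ(70) = 24, φ(71) = 70, φ(72) = 24, φ(73) = 72, φ(74) = 36, φ(75) = 40, φ(76) = 36, φ(77) = 60, φ(78) = 24, φ(79) = 78, φ(80) = 32, φ(81) = 54, φ(82) = 40, φ(83) = 82, φ(84) = 24, φ(85) = 64, φ(86) = 42, φ(87) = 56, φ(88) = 40, φ(89) = 88, φ(90) = 24, φ(91) = 72, φ(92) = 44, φ(93) = 60, φ(94) = 46, φ(95) = 72, φ(96) = 32, φ(97) = 96, φ(98) = 42, φ(99) = 60, φ(100) = 40, φ(101) = 100, φ(102) = 32, φ(103) = 102, φ(104) = 48, φ(105) = 48, φ(106) = 52, φ(107) = 106, φ(108) = 36, φ(109) = 108, φ(110) = 40, φ(111) = 72, φ(112) = 48, φ(113) = 112, φ(114) = 36, φ(115) = 88, φ(116) = 56. Summing all 116 values: 4128. (Average order: Σ_{n ≤ x} φ(n) ~ (3/π²) x². For x = 116, (3/π²)·116² ≈ 4090.13.)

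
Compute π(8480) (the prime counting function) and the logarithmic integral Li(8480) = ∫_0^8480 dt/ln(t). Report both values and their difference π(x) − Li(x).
π(8480) = 1059;  Li(8480) ≈ 1079.65;  π(x) − Li(x) ≈ -20.65.

Direct count of primes ≤ 8480 gives π(8480) = 1059. Numerical evaluation of the logarithmic integral gives Li(8480) ≈ 1079.65. The difference π(x) − Li(x) ≈ -20.65 is typically negative for small/moderate x (Li(x) overestimates), though Littlewood's theorem shows this sign changes infinitely often.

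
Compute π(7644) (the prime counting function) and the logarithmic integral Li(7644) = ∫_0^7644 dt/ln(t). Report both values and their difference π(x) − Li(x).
π(7644) = 970;  Li(7644) ≈ 986.70;  π(x) − Li(x) ≈ -16.70.

Direct count of primes ≤ 7644 gives π(7644) = 970. Numerical evaluation of the logarithmic integral gives Li(7644) ≈ 986.70. The difference π(x) − Li(x) ≈ -16.70 is typically negative for small/moderate x (Li(x) overestimates), though Littlewood's theorem shows this sign changes infinitely often.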